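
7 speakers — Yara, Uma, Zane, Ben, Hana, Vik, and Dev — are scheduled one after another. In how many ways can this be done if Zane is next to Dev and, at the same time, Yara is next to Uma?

480

Treat {Zane,Dev} as one block (2 orders) and {Yara,Uma} as another (2 orders).
That leaves 5 units to arrange: 2 × 2 × 5! = 4 × 120 = 480.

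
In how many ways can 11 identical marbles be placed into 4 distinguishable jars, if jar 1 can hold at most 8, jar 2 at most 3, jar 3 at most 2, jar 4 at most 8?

Ignoring the caps, the number of non-negative solutions to x_1+…+x_4 = 11 is C(14,3) = 364.
Subtract solutions that violate a single cap (substitute x_i' = x_i − (cap_i+1)): x_1 ≥ 9 gives C(5,3) = 10; x_2 ≥ 4 gives C(10,3) = 120; x_3 ≥ 3 gives C(11,3) = 165; x_4 ≥ 9 gives C(5,3) = 10. Together 305.
Add back pairs where two caps are both exceeded: 0 + 0 + 0 + 35 + 0 + 0 = 35.
By inclusion–exclusion the count is 364 − 305 + 35 = 94.

94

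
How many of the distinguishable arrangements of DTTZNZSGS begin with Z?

With the first slot taken by Z, it remains to arrange the other 8 letters (DTTNZSGS).
Those 8 letters have S appearing twice and T appearing twice, giving (8)!/(2!·2!) = 10080.

10080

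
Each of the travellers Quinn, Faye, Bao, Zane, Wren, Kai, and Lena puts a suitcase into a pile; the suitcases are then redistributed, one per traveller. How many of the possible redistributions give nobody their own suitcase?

This is the derangement count D_7: permutations of 7 items with no fixed point.
By inclusion–exclusion this is Σ_{j=0}^{7} (−1)^j C(7,j)·(7−j)!.
Computing: 5040 − 5040 + 2520 − 840 + 210 − 42 + 7 − 1 = 1854.

1854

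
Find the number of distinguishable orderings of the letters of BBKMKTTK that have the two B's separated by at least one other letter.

1260

Total arrangements of BBKMKTTK: 8!/(3!·2!·2!) = 1680.
Arrangements with the B's together: treat BB as one letter, giving (7)!/(3!·2!) = 420.
Hence 1680 − 420 = 1260.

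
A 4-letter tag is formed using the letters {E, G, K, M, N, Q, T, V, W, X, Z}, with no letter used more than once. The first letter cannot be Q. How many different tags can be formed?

7200

The first letter has 11−1 = 10 choices (anything except Q).
The remaining 3 letters are filled from the other 10 symbols without repetition: 10 × 9 × 8 = 720.
Total: 10 × 720 = 7200.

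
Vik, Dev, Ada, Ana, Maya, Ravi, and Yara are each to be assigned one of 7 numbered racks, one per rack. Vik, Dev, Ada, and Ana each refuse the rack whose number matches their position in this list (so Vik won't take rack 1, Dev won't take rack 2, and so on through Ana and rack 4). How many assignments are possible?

Let Aᵢ (for 1 ≤ i ≤ 4) be the placements that put person i in their forbidden rack. Any j of these fix j positions, leaving (7−j)! ways to fill the rest, and there are C(4,j) ways to pick which j.
By inclusion–exclusion, the number of valid placements is Σ_{j=0}^{4} (−1)^j C(4,j)·(7−j)!.
Computing: 5040 − 2880 + 720 − 96 + 6 = 2790.

2790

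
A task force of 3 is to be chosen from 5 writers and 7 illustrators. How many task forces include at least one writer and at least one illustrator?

With no constraint there are C(12,3) = 220 possible selections.
Subtract selections that omit an entire group: no writers → C(7,3) = 35; no illustrators → C(5,3) = 10.
Both groups omitted at once is impossible, so 220 − 45 = 175.

175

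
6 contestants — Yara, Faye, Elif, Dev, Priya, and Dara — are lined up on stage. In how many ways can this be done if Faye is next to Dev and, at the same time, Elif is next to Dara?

96

Treat {Faye,Dev} as one block (2 orders) and {Elif,Dara} as another (2 orders).
That leaves 4 units to arrange: 2 × 2 × 4! = 4 × 24 = 96.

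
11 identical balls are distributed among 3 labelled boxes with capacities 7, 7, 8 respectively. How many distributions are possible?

Ignoring the caps, the number of non-negative solutions to x_1+…+x_3 = 11 is C(13,2) = 78.
Subtract solutions that violate a single cap (substitute x_i' = x_i − (cap_i+1)): x_1 ≥ 8 gives C(5,2) = 10; x_2 ≥ 8 gives C(5,2) = 10; x_3 ≥ 9 gives C(4,2) = 6. Together 26.
No two caps can be exceeded simultaneously, so the pair terms are all 0.
By inclusion–exclusion the count is 78 − 26 + 0 = 52.

52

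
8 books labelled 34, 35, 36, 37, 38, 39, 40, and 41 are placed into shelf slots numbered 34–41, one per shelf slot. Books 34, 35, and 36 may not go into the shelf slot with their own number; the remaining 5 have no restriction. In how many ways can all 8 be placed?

Let Aᵢ (for i ∈ {34, 35, 36}) be the placements that put book i in its forbidden shelf slot. Any j of these fix j positions, leaving (8−j)! ways to fill the rest, and there are C(3,j) ways to pick which j.
By inclusion–exclusion, the number of valid placements is Σ_{j=0}^{3} (−1)^j C(3,j)·(8−j)!.
Computing: 40320 − 15120 + 2160 − 120 = 27240.

27240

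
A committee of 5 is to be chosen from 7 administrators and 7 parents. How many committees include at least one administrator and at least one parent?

1960

Total 5-person selections from all 14: C(14,5) = 2002.
Selections missing a whole group: no administrators → C(7,5) = 21; no parents → C(7,5) = 21.
Both groups omitted at once is impossible, so 2002 − 42 = 1960.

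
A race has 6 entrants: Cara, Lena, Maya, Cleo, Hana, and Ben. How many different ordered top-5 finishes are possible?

This is an ordered selection of 5 from 6: P(6,5).
That gives 6 × 5 × 4 × 3 × 2 = 720.

720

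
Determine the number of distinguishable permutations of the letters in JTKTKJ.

Letter multiplicities in JTKTKJ: J×2, K×2, T×2.
So there are 6! / (2!·2!·2!) = 90 distinguishable arrangements.

90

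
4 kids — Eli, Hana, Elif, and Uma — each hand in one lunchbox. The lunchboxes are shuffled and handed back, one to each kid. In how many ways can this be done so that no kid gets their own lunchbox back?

Let Aᵢ be the assignments in which kid i gets their own lunchbox. We want the size of the complement of A₁∪…∪A_4.
By inclusion–exclusion this is Σ_{j=0}^{4} (−1)^j C(4,j)·(4−j)!.
Computing: 24 − 24 + 12 − 4 + 1 = 9.

9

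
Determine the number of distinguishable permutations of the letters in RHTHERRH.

1120

Letter multiplicities in RHTHERRH: E×1, H×3, R×3, T×1.
So there are 8! / (3!·3!) = 1120 distinguishable arrangements.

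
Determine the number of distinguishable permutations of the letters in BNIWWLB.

1260

The 7 letters of BNIWWLB have repeats: B appearing twice and W appearing twice.
So there are 7! / (2!·2!) = 1260 distinguishable arrangements.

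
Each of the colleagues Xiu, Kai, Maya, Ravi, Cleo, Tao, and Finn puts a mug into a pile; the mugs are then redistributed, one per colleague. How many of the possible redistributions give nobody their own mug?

1854

Count assignments avoiding every fixed point. For any j of the 7 colleagues fixed to their own mug, the other 7−j can be arranged in (7−j)! ways.
By inclusion–exclusion this is Σ_{j=0}^{7} (−1)^j C(7,j)·(7−j)!.
Computing: 5040 − 5040 + 2520 − 840 + 210 − 42 + 7 − 1 = 1854.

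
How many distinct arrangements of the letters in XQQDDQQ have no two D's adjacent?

75

There are 7!/(4!·2!) = 105 arrangements of XQQDDQQ in total.
If the two D's are adjacent, glue them into one block, leaving 6 items to arrange: (6)!/(4!) = 30 ways.
Subtracting, 105 − 30 = 75 arrangements keep the D's apart.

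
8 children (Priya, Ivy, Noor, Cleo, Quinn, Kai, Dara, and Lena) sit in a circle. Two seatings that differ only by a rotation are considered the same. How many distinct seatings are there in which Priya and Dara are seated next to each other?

1440

Treat {Priya, Dara} as one unit (2 internal orders) and seat the resulting 7 units around the table: (6)! circular arrangements.
So 2 × (6)! = 2 × 720 = 1440.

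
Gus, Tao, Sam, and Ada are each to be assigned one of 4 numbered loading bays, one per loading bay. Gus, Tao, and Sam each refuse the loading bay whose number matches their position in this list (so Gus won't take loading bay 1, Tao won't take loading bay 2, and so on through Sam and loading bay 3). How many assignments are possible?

Let Aᵢ (for i ∈ {1, 2, 3}) be the placements that put person i in their forbidden loading bay. Any j of these fix j positions, leaving (4−j)! ways to fill the rest, and there are C(3,j) ways to pick which j.
By inclusion–exclusion, the number of valid placements is Σ_{j=0}^{3} (−1)^j C(3,j)·(4−j)!.
Computing: 24 − 18 + 6 − 1 = 11.

11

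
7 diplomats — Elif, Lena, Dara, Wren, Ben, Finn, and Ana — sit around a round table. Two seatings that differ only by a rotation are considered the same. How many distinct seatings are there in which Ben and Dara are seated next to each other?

Treat {Ben, Dara} as one unit (2 internal orders) and seat the resulting 6 units around the table: (5)! circular arrangements.
So 2 × (5)! = 2 × 120 = 240.

240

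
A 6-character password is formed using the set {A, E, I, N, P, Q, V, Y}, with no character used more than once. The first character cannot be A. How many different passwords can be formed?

17640

The first character has 8−1 = 7 choices (anything except A).
The remaining 5 characters are filled from the other 7 symbols without repetition: 7 × 6 × 5 × 4 × 3 = 2520.
Total: 7 × 2520 = 17640.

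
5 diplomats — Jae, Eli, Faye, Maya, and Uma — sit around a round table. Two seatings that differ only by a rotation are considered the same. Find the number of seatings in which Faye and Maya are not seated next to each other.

Without the restriction there are (4)! = 24 seatings.
Seatings with Faye beside Maya: treat them as a block with 2 internal orders, giving 2 × (3)! = 12.
Subtracting, 24 − 12 = 12.

12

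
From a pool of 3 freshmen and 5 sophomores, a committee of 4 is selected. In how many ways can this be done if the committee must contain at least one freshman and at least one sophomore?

65

Total 4-person selections from all 8: C(8,4) = 70.
Subtract selections that omit an entire group: no freshmen → C(5,4) = 5; no sophomores → C(3,4) = 0.
Both groups omitted at once is impossible, so 70 − 5 = 65.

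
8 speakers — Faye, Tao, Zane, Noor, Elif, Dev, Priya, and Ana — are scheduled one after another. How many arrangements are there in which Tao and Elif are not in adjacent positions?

Of the 8! = 40320 arrangements, those with Tao and Elif adjacent number 2 × 7! = 10080 (treat the pair as a block with 2 internal orders).
So 40320 − 10080 = 30240 arrangements keep them apart.

30240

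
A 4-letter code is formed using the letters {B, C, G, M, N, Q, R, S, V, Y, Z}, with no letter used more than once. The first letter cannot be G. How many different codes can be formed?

7200

The first letter has 11−1 = 10 choices (anything except G).
The remaining 3 letters are filled from the other 10 symbols without repetition: 10 × 9 × 8 = 720.
Total: 10 × 720 = 7200.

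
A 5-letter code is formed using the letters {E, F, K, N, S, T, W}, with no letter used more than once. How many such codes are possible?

With no repetition, fill the 5 letters in order: 7 choices, then 6, down to 3.
7 × 6 × 5 × 4 × 3 = 2520.

2520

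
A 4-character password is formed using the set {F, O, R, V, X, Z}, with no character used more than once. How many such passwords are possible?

360

With no repetition, fill the 4 characters in order: 6 choices, then 5, down to 3.
That product is 6 × 5 × 4 × 3 = 360.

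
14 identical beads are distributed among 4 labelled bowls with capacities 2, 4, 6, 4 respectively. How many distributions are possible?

Ignoring the caps, the number of non-negative solutions to x_1+…+x_4 = 14 is C(17,3) = 680.
Subtract solutions that violate a single cap (substitute x_i' = x_i − (cap_i+1)): x_1 ≥ 3 gives C(14,3) = 364; x_2 ≥ 5 gives C(12,3) = 220; x_3 ≥ 7 gives C(10,3) = 120; x_4 ≥ 5 gives C(12,3) = 220. Together 924.
Add back pairs where two caps are both exceeded: 84 + 35 + 84 + 10 + 35 + 10 = 258.
Subtract triples: 0 + 4 + 0 + 0 = 4.
By inclusion–exclusion the count is 680 − 924 + 258 − 4 = 10.

10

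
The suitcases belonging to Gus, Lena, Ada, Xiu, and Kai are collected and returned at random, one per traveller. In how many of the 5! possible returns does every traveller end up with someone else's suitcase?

44

This is the derangement count D_5: permutations of 5 items with no fixed point.
By inclusion–exclusion this is Σ_{j=0}^{5} (−1)^j C(5,j)·(5−j)!.
Computing: 120 − 120 + 60 − 20 + 5 − 1 = 44.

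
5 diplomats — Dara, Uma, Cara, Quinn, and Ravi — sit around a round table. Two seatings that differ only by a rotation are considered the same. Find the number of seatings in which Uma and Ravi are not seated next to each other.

12

Without the restriction there are (4)! = 24 seatings.
Those with Uma next to Ravi: fuse the pair into one unit and seat 4 units around a circle — 2·(3)! = 12.
Subtracting, 24 − 12 = 12.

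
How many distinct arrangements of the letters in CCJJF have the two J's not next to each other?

Total arrangements of CCJJF: 5!/(2!·2!) = 30.
If the two J's are adjacent, glue them into one block, leaving 4 items to arrange: (4)!/(2!) = 12 ways.
Subtracting, 30 − 12 = 18 arrangements keep the J's apart.

18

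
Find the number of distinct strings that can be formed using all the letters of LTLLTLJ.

105

Letter multiplicities in LTLLTLJ: J×1, L×4, T×2.
So there are 7! / (4!·2!) = 105 distinguishable arrangements.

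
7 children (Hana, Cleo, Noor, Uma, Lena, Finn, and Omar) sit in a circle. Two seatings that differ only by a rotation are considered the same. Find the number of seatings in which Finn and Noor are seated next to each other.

240

Glue Finn and Noor into a block (2 internal orders). Seating 6 units around a circle gives (5)! arrangements.
So 2 × (5)! = 2 × 120 = 240.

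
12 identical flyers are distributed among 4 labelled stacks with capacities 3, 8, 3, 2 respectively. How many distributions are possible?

Without the upper bounds there are C(15,3) = 455 ways to split 12 among 4 stacks.
Subtract solutions that violate a single cap (substitute x_i' = x_i − (cap_i+1)): x_1 ≥ 4 gives C(11,3) = 165; x_2 ≥ 9 gives C(6,3) = 20; x_3 ≥ 4 gives C(11,3) = 165; x_4 ≥ 3 gives C(12,3) = 220. Together 570.
Add back pairs where two caps are both exceeded: 0 + 35 + 56 + 0 + 1 + 56 = 148.
Subtract triples: 0 + 0 + 4 + 0 = 4.
By inclusion–exclusion the count is 455 − 570 + 148 − 4 = 29.

29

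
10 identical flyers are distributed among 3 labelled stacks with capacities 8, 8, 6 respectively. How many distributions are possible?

Ignoring the caps, the number of non-negative solutions to x_1+…+x_3 = 10 is C(12,2) = 66.
Subtract solutions that violate a single cap (substitute x_i' = x_i − (cap_i+1)): x_1 ≥ 9 gives C(3,2) = 3; x_2 ≥ 9 gives C(3,2) = 3; x_3 ≥ 7 gives C(5,2) = 10. Together 16.
No two caps can be exceeded simultaneously, so the pair terms are all 0.
By inclusion–exclusion the count is 66 − 16 + 0 = 50.

50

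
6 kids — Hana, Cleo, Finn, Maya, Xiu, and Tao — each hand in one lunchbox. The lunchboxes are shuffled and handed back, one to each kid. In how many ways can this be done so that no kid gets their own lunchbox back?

Count assignments avoiding every fixed point. For any j of the 6 kids fixed to their own lunchbox, the other 6−j can be arranged in (6−j)! ways.
By inclusion–exclusion this is Σ_{j=0}^{6} (−1)^j C(6,j)·(6−j)!.
Computing: 720 − 720 + 360 − 120 + 30 − 6 + 1 = 265.

265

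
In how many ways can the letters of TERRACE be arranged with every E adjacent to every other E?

Treat the 2 copies of E as a single block. The multiset to arrange is then {EE, A, C, R, R, T}, 6 items in all.
That gives (6)!/(2!) = 360 arrangements.

360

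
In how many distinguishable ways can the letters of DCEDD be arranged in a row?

20

Letter multiplicities in DCEDD: C×1, D×3, E×1.
Dividing 5! = 120 by 3! = 6 for the repeated letters gives 20.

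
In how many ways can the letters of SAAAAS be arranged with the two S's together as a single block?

Treat the 2 copies of S as a single block. The multiset to arrange is then {SS, A, A, A, A}, 5 items in all.
That gives (5)!/(4!) = 5 arrangements.

5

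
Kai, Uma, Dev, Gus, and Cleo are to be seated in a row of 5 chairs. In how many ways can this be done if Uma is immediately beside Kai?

Glue Uma and Kai into one block (2 internal orders), leaving 4 units to arrange in a row.
So the count is 2·(4)! = 48.

48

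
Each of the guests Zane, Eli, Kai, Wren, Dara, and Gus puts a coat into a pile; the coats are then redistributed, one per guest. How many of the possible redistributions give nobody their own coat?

265

Let Aᵢ be the assignments in which guest i gets their own coat. We want the size of the complement of A₁∪…∪A_6.
By inclusion–exclusion this is Σ_{j=0}^{6} (−1)^j C(6,j)·(6−j)!.
Computing: 720 − 720 + 360 − 120 + 30 − 6 + 1 = 265.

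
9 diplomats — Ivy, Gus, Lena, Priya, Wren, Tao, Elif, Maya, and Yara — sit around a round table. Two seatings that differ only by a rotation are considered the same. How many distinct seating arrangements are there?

Fix one person's seat to break rotational symmetry; the remaining 8 people can be arranged in (8)! = 40320 ways.

40320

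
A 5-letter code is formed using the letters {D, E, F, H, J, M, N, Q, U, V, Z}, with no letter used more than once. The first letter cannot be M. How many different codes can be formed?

50400

The first letter has 11−1 = 10 choices (anything except M).
The remaining 4 letters are filled from the other 10 symbols without repetition: 10 × 9 × 8 × 7 = 5040.
Total: 10 × 5040 = 50400.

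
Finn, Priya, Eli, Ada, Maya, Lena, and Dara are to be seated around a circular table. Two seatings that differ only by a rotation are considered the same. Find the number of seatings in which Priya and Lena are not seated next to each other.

Without the restriction there are (6)! = 720 seatings.
Those with Priya next to Lena: fuse the pair into one unit and seat 6 units around a circle — 2·(5)! = 240.
Subtracting, 720 − 240 = 480.

480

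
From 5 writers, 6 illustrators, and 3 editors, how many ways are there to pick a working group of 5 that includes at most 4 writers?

Split by how many writers are chosen (0 through 4).
Sum: C(5,0)·C(9,5) + C(5,1)·C(9,4) + C(5,2)·C(9,3) + C(5,3)·C(9,2) + C(5,4)·C(9,1) = 126 + 630 + 840 + 360 + 45 = 2001.

2001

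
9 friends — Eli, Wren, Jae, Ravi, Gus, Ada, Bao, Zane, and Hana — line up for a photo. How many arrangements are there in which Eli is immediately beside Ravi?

80640

Treat {Eli, Ravi} as a single unit. There are 8 units to order, and the pair itself can be ordered 2 ways.
That gives 2 × 8! = 2 × 40320 = 80640.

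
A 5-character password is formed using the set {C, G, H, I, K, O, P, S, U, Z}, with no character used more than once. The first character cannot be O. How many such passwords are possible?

27216

The first character has 10−1 = 9 choices (anything except O).
The remaining 4 characters are filled from the other 9 symbols without repetition: 9 × 8 × 7 × 6 = 3024.
Total: 9 × 3024 = 27216.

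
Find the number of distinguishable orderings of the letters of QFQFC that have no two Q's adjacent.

Total arrangements of QFQFC: 5!/(2!·2!) = 30.
If the two Q's are adjacent, glue them into one block, leaving 4 items to arrange: (4)!/(2!) = 12 ways.
Subtracting, 30 − 12 = 18 arrangements keep the Q's apart.

18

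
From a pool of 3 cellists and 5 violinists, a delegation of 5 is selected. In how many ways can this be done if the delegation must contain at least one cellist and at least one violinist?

55

With no constraint there are C(8,5) = 56 possible selections.
Selections missing a whole group: no cellists → C(5,5) = 1; no violinists → C(3,5) = 0.
Both groups omitted at once is impossible, so 56 − 1 = 55.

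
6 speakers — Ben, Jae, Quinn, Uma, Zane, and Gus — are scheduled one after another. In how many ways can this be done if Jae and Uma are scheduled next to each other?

240

Glue Jae and Uma into one block (2 internal orders), leaving 5 units to arrange in a row.
So the count is 2·(5)! = 240.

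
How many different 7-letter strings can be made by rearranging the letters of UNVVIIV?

420

Letter multiplicities in UNVVIIV: I×2, N×1, U×1, V×3.
The number of distinct arrangements is 7!/(3!·2!) = 5040/12 = 420.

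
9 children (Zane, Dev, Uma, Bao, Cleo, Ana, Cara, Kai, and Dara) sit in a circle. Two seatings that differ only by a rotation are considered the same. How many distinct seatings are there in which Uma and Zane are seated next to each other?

10080

Treat {Uma, Zane} as one unit (2 internal orders) and seat the resulting 8 units around the table: (7)! circular arrangements.
So 2 × (7)! = 2 × 5040 = 10080.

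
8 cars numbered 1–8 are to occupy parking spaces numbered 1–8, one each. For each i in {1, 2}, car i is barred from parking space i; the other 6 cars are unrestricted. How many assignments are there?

Let Aᵢ (for i ∈ {1, 2}) be the placements that put car i in its forbidden parking space. Any j of these fix j positions, leaving (8−j)! ways to fill the rest, and there are C(2,j) ways to pick which j.
By inclusion–exclusion, the number of valid placements is Σ_{j=0}^{2} (−1)^j C(2,j)·(8−j)!.
Computing: 40320 − 10080 + 720 = 30960.

30960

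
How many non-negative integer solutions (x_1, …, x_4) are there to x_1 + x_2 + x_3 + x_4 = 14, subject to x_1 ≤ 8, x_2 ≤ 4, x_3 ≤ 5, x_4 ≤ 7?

181

By stars and bars, unrestricted non-negative solutions to x_1+…+x_4 = 14 number C(14+3,3) = 680.
Subtract solutions that violate a single cap (substitute x_i' = x_i − (cap_i+1)): x_1 ≥ 9 gives C(8,3) = 56; x_2 ≥ 5 gives C(12,3) = 220; x_3 ≥ 6 gives C(11,3) = 165; x_4 ≥ 8 gives C(9,3) = 84. Together 525.
Add back pairs where two caps are both exceeded: 1 + 0 + 0 + 20 + 4 + 1 = 26.
By inclusion–exclusion the count is 680 − 525 + 26 = 181.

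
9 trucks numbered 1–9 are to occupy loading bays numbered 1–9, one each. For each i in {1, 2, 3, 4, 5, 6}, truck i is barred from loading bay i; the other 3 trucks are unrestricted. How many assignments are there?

183822

Let Aᵢ (for 1 ≤ i ≤ 6) be the placements that put truck i in its forbidden loading bay. Any j of these fix j positions, leaving (9−j)! ways to fill the rest, and there are C(6,j) ways to pick which j.
By inclusion–exclusion, the number of valid placements is Σ_{j=0}^{6} (−1)^j C(6,j)·(9−j)!.
Computing: 362880 − 241920 + 75600 − 14400 + 1800 − 144 + 6 = 183822.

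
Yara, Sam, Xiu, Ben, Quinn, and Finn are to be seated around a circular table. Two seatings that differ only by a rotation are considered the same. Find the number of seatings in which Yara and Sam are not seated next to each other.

72

All circular seatings of 6 people number (5)! = 120.
Seatings with Yara beside Sam: treat them as a block with 2 internal orders, giving 2 × (4)! = 48.
Subtracting, 120 − 48 = 72.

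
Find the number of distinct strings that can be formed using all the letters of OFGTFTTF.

The 8 letters of OFGTFTTF have repeats: F appearing 3 times and T appearing 3 times.
So there are 8! / (3!·3!) = 1120 distinguishable arrangements.

1120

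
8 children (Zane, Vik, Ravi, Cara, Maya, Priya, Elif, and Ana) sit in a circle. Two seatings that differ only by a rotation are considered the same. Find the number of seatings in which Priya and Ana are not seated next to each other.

Without the restriction there are (7)! = 5040 seatings.
Seatings with Priya beside Ana: treat them as a block with 2 internal orders, giving 2 × (6)! = 1440.
Subtracting, 5040 − 1440 = 3600.

3600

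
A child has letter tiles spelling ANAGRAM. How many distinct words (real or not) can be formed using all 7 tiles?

840

The 7 letters of ANAGRAM have repeats: A appearing 3 times.
So there are 7! / (3!) = 840 distinguishable arrangements.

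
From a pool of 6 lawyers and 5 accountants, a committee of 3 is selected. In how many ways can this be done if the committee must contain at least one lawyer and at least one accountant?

135

Total 3-person selections from all 11: C(11,3) = 165.
Selections missing a whole group: no lawyers → C(5,3) = 10; no accountants → C(6,3) = 20.
Both groups omitted at once is impossible, so 165 − 30 = 135.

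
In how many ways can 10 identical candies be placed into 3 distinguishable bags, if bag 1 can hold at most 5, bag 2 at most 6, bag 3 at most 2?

9

Without the upper bounds there are C(12,2) = 66 ways to split 10 among 3 bags.
Subtract solutions that violate a single cap (substitute x_i' = x_i − (cap_i+1)): x_1 ≥ 6 gives C(6,2) = 15; x_2 ≥ 7 gives C(5,2) = 10; x_3 ≥ 3 gives C(9,2) = 36. Together 61.
Add back pairs where two caps are both exceeded: 0 + 3 + 1 = 4.
By inclusion–exclusion the count is 66 − 61 + 4 = 9.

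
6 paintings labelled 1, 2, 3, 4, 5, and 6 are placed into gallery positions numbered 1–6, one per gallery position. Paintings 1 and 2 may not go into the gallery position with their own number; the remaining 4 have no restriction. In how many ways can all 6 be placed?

504

Let Aᵢ (for i ∈ {1, 2}) be the placements that put painting i in its forbidden gallery position. Any j of these fix j positions, leaving (6−j)! ways to fill the rest, and there are C(2,j) ways to pick which j.
By inclusion–exclusion, the number of valid placements is Σ_{j=0}^{2} (−1)^j C(2,j)·(6−j)!.
Computing: 720 − 240 + 24 = 504.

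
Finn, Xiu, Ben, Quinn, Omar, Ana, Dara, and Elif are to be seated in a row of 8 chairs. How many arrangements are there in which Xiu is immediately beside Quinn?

Treat {Xiu, Quinn} as a single unit. There are 7 units to order, and the pair itself can be ordered 2 ways.
That gives 2 × 7! = 2 × 5040 = 10080.

10080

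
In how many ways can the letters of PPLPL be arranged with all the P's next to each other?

Treat the 3 copies of P as a single block. The multiset to arrange is then {PPP, L, L}, 3 items in all.
That gives (3)!/(2!) = 3 arrangements.

3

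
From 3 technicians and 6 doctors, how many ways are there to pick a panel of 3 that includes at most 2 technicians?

83

Split by how many technicians are chosen (0 through 2).
Sum: C(3,0)·C(6,3) + C(3,1)·C(6,2) + C(3,2)·C(6,1) = 20 + 45 + 18 = 83.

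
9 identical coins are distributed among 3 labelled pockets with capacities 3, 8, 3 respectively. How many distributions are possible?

Without the upper bounds there are C(11,2) = 55 ways to split 9 among 3 pockets.
Subtract solutions that violate a single cap (substitute x_i' = x_i − (cap_i+1)): x_1 ≥ 4 gives C(7,2) = 21; x_2 ≥ 9 gives C(2,2) = 1; x_3 ≥ 4 gives C(7,2) = 21. Together 43.
Add back pairs where two caps are both exceeded: 0 + 3 + 0 = 3.
By inclusion–exclusion the count is 55 − 43 + 3 = 15.

15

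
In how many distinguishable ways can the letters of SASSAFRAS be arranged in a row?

2520

SASSAFRAS has 9 letters with A appearing 3 times and S appearing 4 times.
Dividing 9! = 362880 by 4!·3! = 144 for the repeated letters gives 2520.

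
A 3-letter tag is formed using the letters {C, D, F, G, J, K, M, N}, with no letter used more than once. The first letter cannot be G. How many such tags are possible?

294

The first letter has 8−1 = 7 choices (anything except G).
The remaining 2 letters are filled from the other 7 symbols without repetition: 7 × 6 = 42.
Total: 7 × 42 = 294.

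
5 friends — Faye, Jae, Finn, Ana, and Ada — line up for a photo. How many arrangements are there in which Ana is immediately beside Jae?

Treat {Ana, Jae} as a single unit. There are 4 units to order, and the pair itself can be ordered 2 ways.
That gives 2 × 4! = 2 × 24 = 48.

48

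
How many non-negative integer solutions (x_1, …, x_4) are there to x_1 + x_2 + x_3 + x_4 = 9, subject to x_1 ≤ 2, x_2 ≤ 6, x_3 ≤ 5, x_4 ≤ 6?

Without the upper bounds there are C(12,3) = 220 ways to split 9 among 4 variables.
Subtract solutions that violate a single cap (substitute x_i' = x_i − (cap_i+1)): x_1 ≥ 3 gives C(9,3) = 84; x_2 ≥ 7 gives C(5,3) = 10; x_3 ≥ 6 gives C(6,3) = 20; x_4 ≥ 7 gives C(5,3) = 10. Together 124.
Add back pairs where two caps are both exceeded: 0 + 1 + 0 + 0 + 0 + 0 = 1.
By inclusion–exclusion the count is 220 − 124 + 1 = 97.

97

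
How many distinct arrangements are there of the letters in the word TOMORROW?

Letter multiplicities in TOMORROW: M×1, O×3, R×2, T×1, W×1.
So there are 8! / (3!·2!) = 3360 distinguishable arrangements.

3360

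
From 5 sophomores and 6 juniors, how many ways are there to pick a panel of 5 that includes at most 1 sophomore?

Split by how many sophomores are chosen (0 through 1).
Sum: C(5,0)·C(6,5) + C(5,1)·C(6,4) = 6 + 75 = 81.

81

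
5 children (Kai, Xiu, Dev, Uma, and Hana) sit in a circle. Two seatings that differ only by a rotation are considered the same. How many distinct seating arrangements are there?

24

Around a circle, 5 distinct people have 5!/5 = (4)! = 24 rotationally distinct seatings.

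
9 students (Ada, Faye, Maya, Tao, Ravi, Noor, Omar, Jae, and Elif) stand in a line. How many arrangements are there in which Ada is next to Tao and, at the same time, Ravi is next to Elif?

Treat {Ada,Tao} as one block (2 orders) and {Ravi,Elif} as another (2 orders).
That leaves 7 units to arrange: 2 × 2 × 7! = 4 × 5040 = 20160.

20160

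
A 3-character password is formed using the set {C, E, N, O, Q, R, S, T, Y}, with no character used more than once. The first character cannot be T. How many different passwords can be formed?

The first character has 9−1 = 8 choices (anything except T).
The remaining 2 characters are filled from the other 8 symbols without repetition: 8 × 7 = 56.
Total: 8 × 56 = 448.

448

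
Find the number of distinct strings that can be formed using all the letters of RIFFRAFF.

RIFFRAFF has 8 letters with F appearing 4 times and R appearing twice.
The number of distinct arrangements is 8!/(4!·2!) = 40320/48 = 840.

840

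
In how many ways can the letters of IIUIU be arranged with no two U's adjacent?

Total arrangements of IIUIU: 5!/(3!·2!) = 10.
If the two U's are adjacent, glue them into one block, leaving 4 items to arrange: (4)!/(3!) = 4 ways.
Hence 10 − 4 = 6.

6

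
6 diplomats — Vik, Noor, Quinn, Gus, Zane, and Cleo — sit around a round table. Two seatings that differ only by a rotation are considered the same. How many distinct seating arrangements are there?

Seat Vik anywhere (absorbing the rotational symmetry), then permute the other 5: (5)! = 120.

120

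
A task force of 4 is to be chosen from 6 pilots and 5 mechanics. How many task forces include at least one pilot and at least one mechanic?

With no constraint there are C(11,4) = 330 possible selections.
Selections missing a whole group: no pilots → C(5,4) = 5; no mechanics → C(6,4) = 15.
Both groups omitted at once is impossible, so 330 − 20 = 310.

310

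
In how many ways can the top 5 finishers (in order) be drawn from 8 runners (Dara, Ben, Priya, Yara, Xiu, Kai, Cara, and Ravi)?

6720

This is an ordered selection of 5 from 8: P(8,5).
That gives 8 × 7 × 6 × 5 × 4 = 6720.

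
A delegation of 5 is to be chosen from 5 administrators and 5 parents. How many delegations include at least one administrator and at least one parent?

250

Unrestricted: C(10,5) = 252 ways to pick any 5 of the 10.
Selections missing a whole group: no administrators → C(5,5) = 1; no parents → C(5,5) = 1.
Both groups omitted at once is impossible, so 252 − 2 = 250.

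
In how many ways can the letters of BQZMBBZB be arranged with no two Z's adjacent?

Total arrangements of BQZMBBZB: 8!/(4!·2!) = 840.
If the two Z's are adjacent, glue them into one block, leaving 7 items to arrange: (7)!/(4!) = 210 ways.
Hence 840 − 210 = 630.

630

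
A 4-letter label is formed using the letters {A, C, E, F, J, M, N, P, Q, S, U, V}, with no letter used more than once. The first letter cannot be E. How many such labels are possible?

10890

The first letter has 12−1 = 11 choices (anything except E).
The remaining 3 letters are filled from the other 11 symbols without repetition: 11 × 10 × 9 = 990.
Total: 11 × 990 = 10890.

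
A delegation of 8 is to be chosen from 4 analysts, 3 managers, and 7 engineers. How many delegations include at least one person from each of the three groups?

Total 8-person selections from all 14: C(14,8) = 3003.
Selections missing a whole group: no analysts → C(10,8) = 45; no managers → C(11,8) = 165; no engineers → C(7,8) = 0.
Add back selections omitting two groups (i.e. drawn from a single group): C(4,8) + C(3,8) + C(7,8) = 0.
By inclusion–exclusion: 3003 − 210 + 0 = 2793.

2793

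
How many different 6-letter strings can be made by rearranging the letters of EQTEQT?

The 6 letters of EQTEQT have repeats: E appearing twice, Q appearing twice, and T appearing twice.
So there are 6! / (2!·2!·2!) = 90 distinguishable arrangements.

90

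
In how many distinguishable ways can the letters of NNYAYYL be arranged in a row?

420

The 7 letters of NNYAYYL have repeats: N appearing twice and Y appearing 3 times.
So there are 7! / (3!·2!) = 420 distinguishable arrangements.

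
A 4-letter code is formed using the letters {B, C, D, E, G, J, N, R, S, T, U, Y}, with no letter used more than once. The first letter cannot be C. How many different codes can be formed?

10890

The first letter has 12−1 = 11 choices (anything except C).
The remaining 3 letters are filled from the other 11 symbols without repetition: 11 × 10 × 9 = 990.
Total: 11 × 990 = 10890.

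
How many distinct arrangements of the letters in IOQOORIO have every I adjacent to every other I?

Treat the 2 copies of I as a single block. The multiset to arrange is then {II, O, O, O, O, Q, R}, 7 items in all.
That gives (7)!/(4!) = 210 arrangements.

210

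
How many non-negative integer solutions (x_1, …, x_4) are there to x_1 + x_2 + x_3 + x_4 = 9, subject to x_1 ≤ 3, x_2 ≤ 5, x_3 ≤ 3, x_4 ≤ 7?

88

By stars and bars, unrestricted non-negative solutions to x_1+…+x_4 = 9 number C(9+3,3) = 220.
Subtract solutions that violate a single cap (substitute x_i' = x_i − (cap_i+1)): x_1 ≥ 4 gives C(8,3) = 56; x_2 ≥ 6 gives C(6,3) = 20; x_3 ≥ 4 gives C(8,3) = 56; x_4 ≥ 8 gives C(4,3) = 4. Together 136.
Add back pairs where two caps are both exceeded: 0 + 4 + 0 + 0 + 0 + 0 = 4.
By inclusion–exclusion the count is 220 − 136 + 4 = 88.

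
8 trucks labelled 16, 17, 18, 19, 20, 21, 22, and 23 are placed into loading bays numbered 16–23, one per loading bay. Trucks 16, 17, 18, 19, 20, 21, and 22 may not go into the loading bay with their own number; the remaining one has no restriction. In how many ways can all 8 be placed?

16687

Let Aᵢ (for 16 ≤ i ≤ 22) be the placements that put truck i in its forbidden loading bay. Any j of these fix j positions, leaving (8−j)! ways to fill the rest, and there are C(7,j) ways to pick which j.
By inclusion–exclusion, the number of valid placements is Σ_{j=0}^{7} (−1)^j C(7,j)·(8−j)!.
Computing: 40320 − 35280 + 15120 − 4200 + 840 − 126 + 14 − 1 = 16687.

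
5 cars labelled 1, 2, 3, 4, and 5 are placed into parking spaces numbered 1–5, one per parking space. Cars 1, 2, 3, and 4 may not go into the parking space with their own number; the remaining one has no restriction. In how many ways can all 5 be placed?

53

Let Aᵢ (for 1 ≤ i ≤ 4) be the placements that put car i in its forbidden parking space. Any j of these fix j positions, leaving (5−j)! ways to fill the rest, and there are C(4,j) ways to pick which j.
By inclusion–exclusion, the number of valid placements is Σ_{j=0}^{4} (−1)^j C(4,j)·(5−j)!.
Computing: 120 − 96 + 36 − 8 + 1 = 53.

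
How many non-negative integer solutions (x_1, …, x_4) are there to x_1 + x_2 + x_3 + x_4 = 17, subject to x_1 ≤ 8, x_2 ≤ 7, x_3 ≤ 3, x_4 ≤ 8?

158

Ignoring the caps, the number of non-negative solutions to x_1+…+x_4 = 17 is C(20,3) = 1140.
Subtract solutions that violate a single cap (substitute x_i' = x_i − (cap_i+1)): x_1 ≥ 9 gives C(11,3) = 165; x_2 ≥ 8 gives C(12,3) = 220; x_3 ≥ 4 gives C(16,3) = 560; x_4 ≥ 9 gives C(11,3) = 165. Together 1110.
Add back pairs where two caps are both exceeded: 1 + 35 + 0 + 56 + 1 + 35 = 128.
By inclusion–exclusion the count is 1140 − 1110 + 128 = 158.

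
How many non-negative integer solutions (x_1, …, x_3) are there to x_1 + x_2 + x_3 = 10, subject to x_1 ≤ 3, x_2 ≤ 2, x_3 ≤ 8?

9

By stars and bars, unrestricted non-negative solutions to x_1+…+x_3 = 10 number C(10+2,2) = 66.
Subtract solutions that violate a single cap (substitute x_i' = x_i − (cap_i+1)): x_1 ≥ 4 gives C(8,2) = 28; x_2 ≥ 3 gives C(9,2) = 36; x_3 ≥ 9 gives C(3,2) = 3. Together 67.
Add back pairs where two caps are both exceeded: 10 + 0 + 0 = 10.
By inclusion–exclusion the count is 66 − 67 + 10 = 9.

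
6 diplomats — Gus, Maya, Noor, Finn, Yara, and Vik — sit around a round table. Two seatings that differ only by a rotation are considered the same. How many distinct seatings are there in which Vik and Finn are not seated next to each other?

Without the restriction there are (5)! = 120 seatings.
Those with Vik next to Finn: fuse the pair into one unit and seat 5 units around a circle — 2·(4)! = 48.
Subtracting, 120 − 48 = 72.

72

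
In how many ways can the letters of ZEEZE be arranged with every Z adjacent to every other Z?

Treat the 2 copies of Z as a single block. The multiset to arrange is then {ZZ, E, E, E}, 4 items in all.
That gives (4)!/(3!) = 4 arrangements.

4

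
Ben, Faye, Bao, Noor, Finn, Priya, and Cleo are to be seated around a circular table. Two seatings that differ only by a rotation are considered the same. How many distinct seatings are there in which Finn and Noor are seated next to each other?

240

Treat {Finn, Noor} as one unit (2 internal orders) and seat the resulting 6 units around the table: (5)! circular arrangements.
So 2 × (5)! = 2 × 120 = 240.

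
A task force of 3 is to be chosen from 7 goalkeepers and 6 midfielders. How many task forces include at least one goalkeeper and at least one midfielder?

231

With no constraint there are C(13,3) = 286 possible selections.
Selections missing a whole group: no goalkeepers → C(6,3) = 20; no midfielders → C(7,3) = 35.
Both groups omitted at once is impossible, so 286 − 55 = 231.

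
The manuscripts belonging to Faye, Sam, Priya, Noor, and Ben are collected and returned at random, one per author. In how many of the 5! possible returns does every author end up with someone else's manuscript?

Count assignments avoiding every fixed point. For any j of the 5 authors fixed to their own manuscript, the other 5−j can be arranged in (5−j)! ways.
By inclusion–exclusion this is Σ_{j=0}^{5} (−1)^j C(5,j)·(5−j)!.
Computing: 120 − 120 + 60 − 20 + 5 − 1 = 44.

44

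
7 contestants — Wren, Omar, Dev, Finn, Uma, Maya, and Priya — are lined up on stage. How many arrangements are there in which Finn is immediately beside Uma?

1440

Treat {Finn, Uma} as a single unit. There are 6 units to order, and the pair itself can be ordered 2 ways.
So the count is 2·(6)! = 1440.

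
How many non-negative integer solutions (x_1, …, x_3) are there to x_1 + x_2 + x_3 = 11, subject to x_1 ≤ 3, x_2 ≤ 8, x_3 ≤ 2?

Ignoring the caps, the number of non-negative solutions to x_1+…+x_3 = 11 is C(13,2) = 78.
Subtract solutions that violate a single cap (substitute x_i' = x_i − (cap_i+1)): x_1 ≥ 4 gives C(9,2) = 36; x_2 ≥ 9 gives C(4,2) = 6; x_3 ≥ 3 gives C(10,2) = 45. Together 87.
Add back pairs where two caps are both exceeded: 0 + 15 + 0 = 15.
By inclusion–exclusion the count is 78 − 87 + 15 = 6.

6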